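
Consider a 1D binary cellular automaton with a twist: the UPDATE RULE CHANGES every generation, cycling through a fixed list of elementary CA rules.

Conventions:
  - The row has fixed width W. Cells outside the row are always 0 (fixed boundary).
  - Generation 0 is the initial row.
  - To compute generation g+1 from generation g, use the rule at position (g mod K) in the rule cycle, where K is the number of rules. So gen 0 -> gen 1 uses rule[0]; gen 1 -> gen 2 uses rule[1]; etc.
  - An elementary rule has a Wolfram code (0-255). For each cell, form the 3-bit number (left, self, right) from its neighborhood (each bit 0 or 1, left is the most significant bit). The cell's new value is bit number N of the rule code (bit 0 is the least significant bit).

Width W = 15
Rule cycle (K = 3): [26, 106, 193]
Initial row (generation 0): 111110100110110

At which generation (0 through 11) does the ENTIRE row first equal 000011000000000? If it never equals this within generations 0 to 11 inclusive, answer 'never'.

Answer: never

Derivation:
Gen 0: 111110100110110
Gen 1 (rule 26): 100000011100101
Gen 2 (rule 106): 000000110101010
Gen 3 (rule 193): 111110010000000
Gen 4 (rule 26): 100001101000000
Gen 5 (rule 106): 000011110000000
Gen 6 (rule 193): 111001110111111
Gen 7 (rule 26): 100111000100000
Gen 8 (rule 106): 001101001000000
Gen 9 (rule 193): 100100000011111
Gen 10 (rule 26): 011010000110000
Gen 11 (rule 106): 111100001110000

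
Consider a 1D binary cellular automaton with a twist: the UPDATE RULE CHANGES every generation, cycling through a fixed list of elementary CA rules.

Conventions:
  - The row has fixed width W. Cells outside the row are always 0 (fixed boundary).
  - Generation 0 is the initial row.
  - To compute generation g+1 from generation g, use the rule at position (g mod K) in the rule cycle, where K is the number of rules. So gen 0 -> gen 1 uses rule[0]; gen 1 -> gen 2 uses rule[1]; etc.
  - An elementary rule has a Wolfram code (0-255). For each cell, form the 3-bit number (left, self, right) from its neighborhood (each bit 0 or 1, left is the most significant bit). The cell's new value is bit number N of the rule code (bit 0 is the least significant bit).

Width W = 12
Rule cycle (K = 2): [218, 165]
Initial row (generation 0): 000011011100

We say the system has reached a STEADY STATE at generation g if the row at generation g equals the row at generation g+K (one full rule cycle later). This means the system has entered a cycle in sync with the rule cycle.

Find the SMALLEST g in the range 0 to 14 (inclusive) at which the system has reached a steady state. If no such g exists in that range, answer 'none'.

Gen 0: 000011011100
Gen 1 (rule 218): 000111011110
Gen 2 (rule 165): 110010101100
Gen 3 (rule 218): 111100001110
Gen 4 (rule 165): 011001100100
Gen 5 (rule 218): 111111111010
Gen 6 (rule 165): 011111110110
Gen 7 (rule 218): 111111110111
Gen 8 (rule 165): 011111101010
Gen 9 (rule 218): 111111100001
Gen 10 (rule 165): 011111001101
Gen 11 (rule 218): 111111111100
Gen 12 (rule 165): 011111111001
Gen 13 (rule 218): 111111111110
Gen 14 (rule 165): 011111111100
Gen 15 (rule 218): 111111111110
Gen 16 (rule 165): 011111111100

Answer: 13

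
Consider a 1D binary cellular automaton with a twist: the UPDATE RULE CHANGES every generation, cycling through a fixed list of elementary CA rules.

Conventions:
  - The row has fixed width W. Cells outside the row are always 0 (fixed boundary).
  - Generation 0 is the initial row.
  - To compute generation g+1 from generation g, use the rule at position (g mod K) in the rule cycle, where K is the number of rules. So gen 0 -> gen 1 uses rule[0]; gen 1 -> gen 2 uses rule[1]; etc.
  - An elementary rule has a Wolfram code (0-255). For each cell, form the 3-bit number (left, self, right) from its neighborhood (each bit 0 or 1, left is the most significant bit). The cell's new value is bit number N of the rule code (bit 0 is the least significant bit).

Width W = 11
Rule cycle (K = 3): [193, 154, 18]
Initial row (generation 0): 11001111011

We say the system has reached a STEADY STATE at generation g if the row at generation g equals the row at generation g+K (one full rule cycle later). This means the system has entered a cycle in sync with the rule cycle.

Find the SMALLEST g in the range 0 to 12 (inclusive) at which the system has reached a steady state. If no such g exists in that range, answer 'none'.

Answer: 3

Derivation:
Gen 0: 11001111011
Gen 1 (rule 193): 01000111001
Gen 2 (rule 154): 10101110110
Gen 3 (rule 18): 00000000001
Gen 4 (rule 193): 11111111100
Gen 5 (rule 154): 11111111010
Gen 6 (rule 18): 00000000001
Gen 7 (rule 193): 11111111100
Gen 8 (rule 154): 11111111010
Gen 9 (rule 18): 00000000001
Gen 10 (rule 193): 11111111100
Gen 11 (rule 154): 11111111010
Gen 12 (rule 18): 00000000001
Gen 13 (rule 193): 11111111100
Gen 14 (rule 154): 11111111010
Gen 15 (rule 18): 00000000001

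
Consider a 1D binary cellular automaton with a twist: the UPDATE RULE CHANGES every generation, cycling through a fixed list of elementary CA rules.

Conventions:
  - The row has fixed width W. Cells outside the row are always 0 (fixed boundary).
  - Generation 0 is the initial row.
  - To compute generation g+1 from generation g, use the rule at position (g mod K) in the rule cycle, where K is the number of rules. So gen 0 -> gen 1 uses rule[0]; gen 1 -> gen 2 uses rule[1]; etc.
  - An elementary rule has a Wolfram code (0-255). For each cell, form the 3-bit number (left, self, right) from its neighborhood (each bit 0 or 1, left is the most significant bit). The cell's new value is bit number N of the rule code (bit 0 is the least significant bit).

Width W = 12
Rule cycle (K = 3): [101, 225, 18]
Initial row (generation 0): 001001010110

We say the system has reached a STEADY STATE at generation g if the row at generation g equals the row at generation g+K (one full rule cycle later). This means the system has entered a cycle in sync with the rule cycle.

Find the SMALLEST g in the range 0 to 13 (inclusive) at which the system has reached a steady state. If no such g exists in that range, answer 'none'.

Gen 0: 001001010110
Gen 1 (rule 101): 101001111010
Gen 2 (rule 225): 010000111100
Gen 3 (rule 18): 101001000010
Gen 4 (rule 101): 111001011010
Gen 5 (rule 225): 011000101100
Gen 6 (rule 18): 100101000010
Gen 7 (rule 101): 100111011010
Gen 8 (rule 225): 000011101100
Gen 9 (rule 18): 000100000010
Gen 10 (rule 101): 110101111010
Gen 11 (rule 225): 011010111100
Gen 12 (rule 18): 100000000010
Gen 13 (rule 101): 101111111010
Gen 14 (rule 225): 010111111100
Gen 15 (rule 18): 100000000010
Gen 16 (rule 101): 101111111010

Answer: 12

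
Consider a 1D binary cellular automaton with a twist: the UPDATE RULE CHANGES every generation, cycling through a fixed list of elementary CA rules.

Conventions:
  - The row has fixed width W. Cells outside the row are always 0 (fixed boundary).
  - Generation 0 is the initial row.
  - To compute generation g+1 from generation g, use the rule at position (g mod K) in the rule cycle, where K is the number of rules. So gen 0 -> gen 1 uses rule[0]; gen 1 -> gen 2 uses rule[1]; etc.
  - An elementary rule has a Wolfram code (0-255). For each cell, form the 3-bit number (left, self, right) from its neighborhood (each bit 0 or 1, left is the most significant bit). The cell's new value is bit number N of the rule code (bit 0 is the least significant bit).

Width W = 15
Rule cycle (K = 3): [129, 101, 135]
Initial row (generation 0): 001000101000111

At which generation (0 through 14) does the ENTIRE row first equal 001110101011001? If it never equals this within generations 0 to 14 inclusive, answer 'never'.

Answer: never

Derivation:
Gen 0: 001000101000111
Gen 1 (rule 129): 100010000010010
Gen 2 (rule 101): 101010111010010
Gen 3 (rule 135): 101010010010110
Gen 4 (rule 129): 000000000000000
Gen 5 (rule 101): 111111111111111
Gen 6 (rule 135): 011111111111110
Gen 7 (rule 129): 001111111111100
Gen 8 (rule 101): 100000000000101
Gen 9 (rule 135): 101111111111101
Gen 10 (rule 129): 000111111111000
Gen 11 (rule 101): 110000000001011
Gen 12 (rule 135): 000111111111000
Gen 13 (rule 129): 110011111110011
Gen 14 (rule 101): 010000000010001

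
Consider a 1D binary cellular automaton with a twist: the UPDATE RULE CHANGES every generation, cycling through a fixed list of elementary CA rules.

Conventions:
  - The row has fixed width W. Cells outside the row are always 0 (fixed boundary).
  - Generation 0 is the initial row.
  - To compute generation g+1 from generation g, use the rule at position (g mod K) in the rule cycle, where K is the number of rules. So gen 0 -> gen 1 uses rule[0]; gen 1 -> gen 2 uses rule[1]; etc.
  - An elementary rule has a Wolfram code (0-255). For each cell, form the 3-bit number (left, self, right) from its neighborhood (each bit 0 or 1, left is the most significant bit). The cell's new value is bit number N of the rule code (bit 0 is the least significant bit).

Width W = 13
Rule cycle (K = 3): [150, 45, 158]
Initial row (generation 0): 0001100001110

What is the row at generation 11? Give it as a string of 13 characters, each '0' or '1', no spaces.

Answer: 0100110000100

Derivation:
Gen 0: 0001100001110
Gen 1 (rule 150): 0010010010101
Gen 2 (rule 45): 1010010011111
Gen 3 (rule 158): 1011111111110
Gen 4 (rule 150): 1001111111101
Gen 5 (rule 45): 1001000000011
Gen 6 (rule 158): 1111100000110
Gen 7 (rule 150): 0111010001001
Gen 8 (rule 45): 0100110101001
Gen 9 (rule 158): 1111100101111
Gen 10 (rule 150): 0111011100110
Gen 11 (rule 45): 0100110000100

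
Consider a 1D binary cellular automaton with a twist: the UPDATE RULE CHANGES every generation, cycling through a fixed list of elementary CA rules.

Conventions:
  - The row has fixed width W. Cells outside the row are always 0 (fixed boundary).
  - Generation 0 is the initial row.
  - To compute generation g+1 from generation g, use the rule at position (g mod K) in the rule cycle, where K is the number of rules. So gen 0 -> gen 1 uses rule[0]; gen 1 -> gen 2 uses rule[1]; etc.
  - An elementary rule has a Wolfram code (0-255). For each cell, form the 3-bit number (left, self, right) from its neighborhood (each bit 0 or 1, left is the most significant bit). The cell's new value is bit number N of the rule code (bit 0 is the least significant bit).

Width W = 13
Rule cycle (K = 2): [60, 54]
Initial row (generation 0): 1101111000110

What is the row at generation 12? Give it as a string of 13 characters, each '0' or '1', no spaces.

Gen 0: 1101111000110
Gen 1 (rule 60): 1011000100101
Gen 2 (rule 54): 1100101111111
Gen 3 (rule 60): 1010111000000
Gen 4 (rule 54): 1111000100000
Gen 5 (rule 60): 1000100110000
Gen 6 (rule 54): 1101111001000
Gen 7 (rule 60): 1011000101100
Gen 8 (rule 54): 1100101110010
Gen 9 (rule 60): 1010111001011
Gen 10 (rule 54): 1111000111100
Gen 11 (rule 60): 1000100100010
Gen 12 (rule 54): 1101111110111

Answer: 1101111110111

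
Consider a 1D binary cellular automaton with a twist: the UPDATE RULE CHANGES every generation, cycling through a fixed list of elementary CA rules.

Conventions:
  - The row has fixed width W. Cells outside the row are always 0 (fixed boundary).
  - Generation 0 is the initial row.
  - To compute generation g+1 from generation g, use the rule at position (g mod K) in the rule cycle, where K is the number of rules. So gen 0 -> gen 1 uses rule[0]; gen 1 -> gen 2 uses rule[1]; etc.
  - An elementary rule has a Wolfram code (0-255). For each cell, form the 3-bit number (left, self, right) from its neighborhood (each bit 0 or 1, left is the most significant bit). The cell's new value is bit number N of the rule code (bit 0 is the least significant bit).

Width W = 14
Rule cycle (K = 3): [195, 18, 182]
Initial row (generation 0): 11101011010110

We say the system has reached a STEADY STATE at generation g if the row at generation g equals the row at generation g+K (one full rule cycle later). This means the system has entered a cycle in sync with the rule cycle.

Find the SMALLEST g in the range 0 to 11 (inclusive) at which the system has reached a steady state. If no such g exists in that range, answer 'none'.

Gen 0: 11101011010110
Gen 1 (rule 195): 01100001000010
Gen 2 (rule 18): 10010010100101
Gen 3 (rule 182): 11111111111111
Gen 4 (rule 195): 01111111111111
Gen 5 (rule 18): 10000000000000
Gen 6 (rule 182): 11000000000000
Gen 7 (rule 195): 01011111111111
Gen 8 (rule 18): 10000000000000
Gen 9 (rule 182): 11000000000000
Gen 10 (rule 195): 01011111111111
Gen 11 (rule 18): 10000000000000
Gen 12 (rule 182): 11000000000000
Gen 13 (rule 195): 01011111111111
Gen 14 (rule 18): 10000000000000

Answer: 5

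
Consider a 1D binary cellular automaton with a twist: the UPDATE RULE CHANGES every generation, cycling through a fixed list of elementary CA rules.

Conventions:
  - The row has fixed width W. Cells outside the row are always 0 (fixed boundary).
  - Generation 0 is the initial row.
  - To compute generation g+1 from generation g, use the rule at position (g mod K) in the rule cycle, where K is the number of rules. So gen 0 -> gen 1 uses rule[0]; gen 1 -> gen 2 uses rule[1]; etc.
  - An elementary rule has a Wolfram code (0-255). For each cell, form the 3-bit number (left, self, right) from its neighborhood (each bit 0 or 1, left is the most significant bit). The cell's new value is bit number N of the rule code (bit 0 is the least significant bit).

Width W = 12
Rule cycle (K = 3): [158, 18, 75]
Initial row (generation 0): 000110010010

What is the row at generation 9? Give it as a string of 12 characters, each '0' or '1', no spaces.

Gen 0: 000110010010
Gen 1 (rule 158): 001101111111
Gen 2 (rule 18): 010000000000
Gen 3 (rule 75): 100111111111
Gen 4 (rule 158): 111111111110
Gen 5 (rule 18): 000000000001
Gen 6 (rule 75): 111111111110
Gen 7 (rule 158): 111111111101
Gen 8 (rule 18): 000000000000
Gen 9 (rule 75): 111111111111

Answer: 111111111111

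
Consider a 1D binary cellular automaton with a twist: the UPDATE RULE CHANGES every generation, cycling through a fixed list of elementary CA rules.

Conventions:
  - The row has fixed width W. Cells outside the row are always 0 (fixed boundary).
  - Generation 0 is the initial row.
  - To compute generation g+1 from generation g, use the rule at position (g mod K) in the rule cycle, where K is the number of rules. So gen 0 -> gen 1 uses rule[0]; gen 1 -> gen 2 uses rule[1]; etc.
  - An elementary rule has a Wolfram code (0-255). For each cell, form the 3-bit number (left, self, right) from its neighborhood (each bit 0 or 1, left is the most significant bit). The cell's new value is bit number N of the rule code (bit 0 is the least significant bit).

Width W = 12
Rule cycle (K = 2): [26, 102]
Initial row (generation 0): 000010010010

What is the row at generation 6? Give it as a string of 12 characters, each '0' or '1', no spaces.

Answer: 001001011110

Derivation:
Gen 0: 000010010010
Gen 1 (rule 26): 000101101101
Gen 2 (rule 102): 001110110111
Gen 3 (rule 26): 011000100100
Gen 4 (rule 102): 101001101100
Gen 5 (rule 26): 000111001010
Gen 6 (rule 102): 001001011110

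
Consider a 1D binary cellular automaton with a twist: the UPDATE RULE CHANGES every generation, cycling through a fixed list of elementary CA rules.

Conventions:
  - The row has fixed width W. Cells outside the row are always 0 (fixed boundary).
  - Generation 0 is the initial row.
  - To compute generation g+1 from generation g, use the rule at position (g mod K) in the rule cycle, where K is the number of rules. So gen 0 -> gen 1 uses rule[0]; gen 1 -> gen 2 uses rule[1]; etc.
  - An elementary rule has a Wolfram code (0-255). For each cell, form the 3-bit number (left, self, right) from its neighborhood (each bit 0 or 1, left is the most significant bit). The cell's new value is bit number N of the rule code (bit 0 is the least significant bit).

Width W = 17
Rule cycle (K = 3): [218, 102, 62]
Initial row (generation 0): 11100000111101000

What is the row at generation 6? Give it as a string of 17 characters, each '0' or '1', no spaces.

Answer: 11000000000011110

Derivation:
Gen 0: 11100000111101000
Gen 1 (rule 218): 11110001111100100
Gen 2 (rule 102): 00010010000101100
Gen 3 (rule 62): 00111111001111010
Gen 4 (rule 218): 01111111111111001
Gen 5 (rule 102): 10000000000001011
Gen 6 (rule 62): 11000000000011110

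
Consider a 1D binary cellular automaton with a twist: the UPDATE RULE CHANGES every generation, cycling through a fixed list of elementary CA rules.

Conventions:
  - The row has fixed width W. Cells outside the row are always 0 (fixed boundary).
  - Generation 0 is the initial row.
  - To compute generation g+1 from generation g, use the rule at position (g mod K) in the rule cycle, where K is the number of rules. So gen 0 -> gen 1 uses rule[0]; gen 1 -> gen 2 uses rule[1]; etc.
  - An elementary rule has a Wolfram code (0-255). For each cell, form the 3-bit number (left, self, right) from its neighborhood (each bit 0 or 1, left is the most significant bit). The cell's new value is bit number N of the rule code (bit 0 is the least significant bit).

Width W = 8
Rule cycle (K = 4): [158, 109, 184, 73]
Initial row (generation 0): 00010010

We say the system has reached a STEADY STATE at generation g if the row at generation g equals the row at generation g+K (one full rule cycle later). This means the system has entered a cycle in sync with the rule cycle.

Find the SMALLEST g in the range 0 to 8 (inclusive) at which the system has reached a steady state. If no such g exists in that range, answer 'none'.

Answer: none

Derivation:
Gen 0: 00010010
Gen 1 (rule 158): 00111111
Gen 2 (rule 109): 10100001
Gen 3 (rule 184): 01010000
Gen 4 (rule 73): 00000111
Gen 5 (rule 158): 00001110
Gen 6 (rule 109): 11101010
Gen 7 (rule 184): 11010101
Gen 8 (rule 73): 11000000
Gen 9 (rule 158): 10100000
Gen 10 (rule 109): 11101111
Gen 11 (rule 184): 11011110
Gen 12 (rule 73): 11010010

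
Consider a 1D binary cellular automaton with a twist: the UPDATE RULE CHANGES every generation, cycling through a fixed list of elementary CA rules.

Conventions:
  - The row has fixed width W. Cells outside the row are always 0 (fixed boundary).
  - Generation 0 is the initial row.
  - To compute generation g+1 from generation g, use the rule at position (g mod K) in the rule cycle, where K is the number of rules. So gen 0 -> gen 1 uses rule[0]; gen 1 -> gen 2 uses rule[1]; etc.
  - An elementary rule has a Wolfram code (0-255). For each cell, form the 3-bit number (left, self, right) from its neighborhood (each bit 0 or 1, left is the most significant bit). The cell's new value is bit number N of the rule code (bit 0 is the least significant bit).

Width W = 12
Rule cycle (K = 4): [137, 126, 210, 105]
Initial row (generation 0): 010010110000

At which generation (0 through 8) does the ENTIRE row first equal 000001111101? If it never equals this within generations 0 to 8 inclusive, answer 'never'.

Gen 0: 010010110000
Gen 1 (rule 137): 000000100111
Gen 2 (rule 126): 000001111101
Gen 3 (rule 210): 000010111100
Gen 4 (rule 105): 111001100101
Gen 5 (rule 137): 110001000000
Gen 6 (rule 126): 111011100000
Gen 7 (rule 210): 011001110000
Gen 8 (rule 105): 011001010111

Answer: 2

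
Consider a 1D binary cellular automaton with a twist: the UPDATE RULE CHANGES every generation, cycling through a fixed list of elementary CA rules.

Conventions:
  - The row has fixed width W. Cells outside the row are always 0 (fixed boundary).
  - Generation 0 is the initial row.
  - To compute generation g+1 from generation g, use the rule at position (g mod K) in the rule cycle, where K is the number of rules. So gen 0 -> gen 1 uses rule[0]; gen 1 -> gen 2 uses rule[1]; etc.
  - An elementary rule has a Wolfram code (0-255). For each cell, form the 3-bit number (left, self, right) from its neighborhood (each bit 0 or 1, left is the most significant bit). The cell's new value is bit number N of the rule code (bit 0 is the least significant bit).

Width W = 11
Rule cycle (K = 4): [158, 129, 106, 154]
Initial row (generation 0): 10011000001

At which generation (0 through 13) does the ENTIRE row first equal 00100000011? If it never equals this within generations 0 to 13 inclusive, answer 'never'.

Gen 0: 10011000001
Gen 1 (rule 158): 11110100011
Gen 2 (rule 129): 01100001000
Gen 3 (rule 106): 11100010000
Gen 4 (rule 154): 11010101000
Gen 5 (rule 158): 10010101100
Gen 6 (rule 129): 00000000001
Gen 7 (rule 106): 00000000010
Gen 8 (rule 154): 00000000101
Gen 9 (rule 158): 00000001101
Gen 10 (rule 129): 11111100000
Gen 11 (rule 106): 10000100000
Gen 12 (rule 154): 01001010000
Gen 13 (rule 158): 11111011000

Answer: never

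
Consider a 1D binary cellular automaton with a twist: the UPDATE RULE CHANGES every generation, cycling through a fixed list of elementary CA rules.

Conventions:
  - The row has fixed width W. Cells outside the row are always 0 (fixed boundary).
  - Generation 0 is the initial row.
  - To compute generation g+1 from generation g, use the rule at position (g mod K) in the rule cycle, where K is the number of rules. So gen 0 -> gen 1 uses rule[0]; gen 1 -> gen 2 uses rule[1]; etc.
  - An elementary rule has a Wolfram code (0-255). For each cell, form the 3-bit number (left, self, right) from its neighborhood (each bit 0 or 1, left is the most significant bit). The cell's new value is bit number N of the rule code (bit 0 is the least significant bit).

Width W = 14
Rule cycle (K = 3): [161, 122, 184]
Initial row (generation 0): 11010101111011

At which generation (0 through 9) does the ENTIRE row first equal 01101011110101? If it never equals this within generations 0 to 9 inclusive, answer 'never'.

Gen 0: 11010101111011
Gen 1 (rule 161): 00101010110100
Gen 2 (rule 122): 01010101111010
Gen 3 (rule 184): 00101011110101
Gen 4 (rule 161): 10010101101010
Gen 5 (rule 122): 01101011110101
Gen 6 (rule 184): 01010111101010
Gen 7 (rule 161): 00101011010100
Gen 8 (rule 122): 01010111101010
Gen 9 (rule 184): 00101111010101

Answer: 5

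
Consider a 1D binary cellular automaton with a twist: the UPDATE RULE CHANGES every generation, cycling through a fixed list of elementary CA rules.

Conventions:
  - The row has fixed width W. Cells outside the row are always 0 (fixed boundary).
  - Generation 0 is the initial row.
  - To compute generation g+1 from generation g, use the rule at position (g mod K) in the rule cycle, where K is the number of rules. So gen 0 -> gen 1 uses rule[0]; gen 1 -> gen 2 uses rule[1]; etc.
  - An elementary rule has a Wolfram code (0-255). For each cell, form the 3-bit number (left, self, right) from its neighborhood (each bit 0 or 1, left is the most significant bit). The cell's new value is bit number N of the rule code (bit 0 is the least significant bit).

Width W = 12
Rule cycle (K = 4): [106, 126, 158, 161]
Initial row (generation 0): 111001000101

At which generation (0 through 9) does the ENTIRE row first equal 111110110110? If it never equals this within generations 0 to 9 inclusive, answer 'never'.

Answer: 6

Derivation:
Gen 0: 111001000101
Gen 1 (rule 106): 101010001010
Gen 2 (rule 126): 111111011111
Gen 3 (rule 158): 111110011110
Gen 4 (rule 161): 011100001100
Gen 5 (rule 106): 110100011100
Gen 6 (rule 126): 111110110110
Gen 7 (rule 158): 111100100101
Gen 8 (rule 161): 011000000010
Gen 9 (rule 106): 111000000100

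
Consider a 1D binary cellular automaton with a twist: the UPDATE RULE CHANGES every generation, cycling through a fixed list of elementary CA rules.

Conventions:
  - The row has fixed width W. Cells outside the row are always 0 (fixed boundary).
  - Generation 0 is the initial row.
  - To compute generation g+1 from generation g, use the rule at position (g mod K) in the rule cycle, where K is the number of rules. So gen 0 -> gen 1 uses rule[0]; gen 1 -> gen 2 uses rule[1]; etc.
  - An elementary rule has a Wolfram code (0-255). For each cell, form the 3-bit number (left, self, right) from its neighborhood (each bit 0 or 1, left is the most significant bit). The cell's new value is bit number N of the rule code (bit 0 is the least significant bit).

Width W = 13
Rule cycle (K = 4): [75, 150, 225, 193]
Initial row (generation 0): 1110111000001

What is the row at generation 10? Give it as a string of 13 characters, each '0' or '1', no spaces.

Gen 0: 1110111000001
Gen 1 (rule 75): 1010101011110
Gen 2 (rule 150): 1010101001101
Gen 3 (rule 225): 0101010000110
Gen 4 (rule 193): 0000000110010
Gen 5 (rule 75): 1111111110100
Gen 6 (rule 150): 0111111100110
Gen 7 (rule 225): 0011111100010
Gen 8 (rule 193): 1001111101000
Gen 9 (rule 75): 0011000100011
Gen 10 (rule 150): 0100101110100

Answer: 0100101110100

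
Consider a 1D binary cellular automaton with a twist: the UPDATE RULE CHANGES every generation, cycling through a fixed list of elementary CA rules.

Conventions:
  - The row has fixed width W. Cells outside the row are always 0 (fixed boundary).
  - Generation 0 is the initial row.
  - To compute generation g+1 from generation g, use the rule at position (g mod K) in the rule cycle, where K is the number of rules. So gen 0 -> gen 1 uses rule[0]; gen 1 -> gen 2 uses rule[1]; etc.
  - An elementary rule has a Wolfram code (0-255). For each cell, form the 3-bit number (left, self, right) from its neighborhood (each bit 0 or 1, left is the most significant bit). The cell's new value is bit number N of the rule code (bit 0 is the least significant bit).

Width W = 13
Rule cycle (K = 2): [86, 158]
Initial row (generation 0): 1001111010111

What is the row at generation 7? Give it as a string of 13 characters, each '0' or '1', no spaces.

Answer: 0011000000101

Derivation:
Gen 0: 1001111010111
Gen 1 (rule 86): 1110001010001
Gen 2 (rule 158): 1101011011011
Gen 3 (rule 86): 0101001001001
Gen 4 (rule 158): 1101111111111
Gen 5 (rule 86): 0100000000001
Gen 6 (rule 158): 1110000000011
Gen 7 (rule 86): 0011000000101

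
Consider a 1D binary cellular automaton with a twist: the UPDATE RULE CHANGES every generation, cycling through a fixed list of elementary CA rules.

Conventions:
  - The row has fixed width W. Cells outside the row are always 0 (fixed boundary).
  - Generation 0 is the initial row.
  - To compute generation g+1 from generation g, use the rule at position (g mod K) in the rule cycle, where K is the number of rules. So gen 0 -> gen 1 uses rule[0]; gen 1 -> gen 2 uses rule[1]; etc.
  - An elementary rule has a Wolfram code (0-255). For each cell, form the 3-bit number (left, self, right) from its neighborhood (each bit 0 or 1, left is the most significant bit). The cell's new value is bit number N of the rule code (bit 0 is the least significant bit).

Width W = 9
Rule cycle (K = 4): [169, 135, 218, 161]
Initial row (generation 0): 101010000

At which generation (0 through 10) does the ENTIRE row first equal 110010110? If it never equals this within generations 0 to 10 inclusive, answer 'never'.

Answer: 8

Derivation:
Gen 0: 101010000
Gen 1 (rule 169): 010100111
Gen 2 (rule 135): 110101010
Gen 3 (rule 218): 110000001
Gen 4 (rule 161): 000111100
Gen 5 (rule 169): 110111001
Gen 6 (rule 135): 000010011
Gen 7 (rule 218): 000101111
Gen 8 (rule 161): 110010110
Gen 9 (rule 169): 100001100
Gen 10 (rule 135): 101110001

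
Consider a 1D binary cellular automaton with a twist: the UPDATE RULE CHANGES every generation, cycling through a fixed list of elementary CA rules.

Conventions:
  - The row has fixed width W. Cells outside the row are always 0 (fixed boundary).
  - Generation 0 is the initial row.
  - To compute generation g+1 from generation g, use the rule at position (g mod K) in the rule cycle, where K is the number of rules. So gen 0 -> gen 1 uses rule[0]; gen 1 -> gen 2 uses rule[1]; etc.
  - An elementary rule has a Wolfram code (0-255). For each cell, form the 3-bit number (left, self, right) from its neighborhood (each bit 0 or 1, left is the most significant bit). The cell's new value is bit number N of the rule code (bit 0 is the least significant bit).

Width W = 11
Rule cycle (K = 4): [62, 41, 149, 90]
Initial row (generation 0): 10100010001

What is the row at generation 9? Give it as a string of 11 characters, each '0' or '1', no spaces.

Answer: 10011010011

Derivation:
Gen 0: 10100010001
Gen 1 (rule 62): 11110111011
Gen 2 (rule 41): 10001100110
Gen 3 (rule 149): 11100010001
Gen 4 (rule 90): 10110101010
Gen 5 (rule 62): 11101111111
Gen 6 (rule 41): 10011000000
Gen 7 (rule 149): 11000111111
Gen 8 (rule 90): 11101100001
Gen 9 (rule 62): 10011010011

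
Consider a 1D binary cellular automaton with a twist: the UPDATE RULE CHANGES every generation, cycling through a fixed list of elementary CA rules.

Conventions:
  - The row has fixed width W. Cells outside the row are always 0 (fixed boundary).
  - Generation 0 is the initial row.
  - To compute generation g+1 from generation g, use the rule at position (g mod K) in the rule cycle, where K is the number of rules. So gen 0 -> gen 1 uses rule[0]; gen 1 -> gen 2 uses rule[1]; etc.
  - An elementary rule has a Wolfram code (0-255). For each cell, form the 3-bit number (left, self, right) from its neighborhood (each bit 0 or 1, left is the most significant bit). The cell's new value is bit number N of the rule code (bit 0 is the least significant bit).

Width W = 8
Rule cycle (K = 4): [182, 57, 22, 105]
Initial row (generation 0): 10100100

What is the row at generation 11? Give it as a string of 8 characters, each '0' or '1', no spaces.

Answer: 10101100

Derivation:
Gen 0: 10100100
Gen 1 (rule 182): 11111110
Gen 2 (rule 57): 10000001
Gen 3 (rule 22): 11000011
Gen 4 (rule 105): 11011011
Gen 5 (rule 182): 00100100
Gen 6 (rule 57): 10010011
Gen 7 (rule 22): 11111100
Gen 8 (rule 105): 10000101
Gen 9 (rule 182): 11001111
Gen 10 (rule 57): 10101000
Gen 11 (rule 22): 10101100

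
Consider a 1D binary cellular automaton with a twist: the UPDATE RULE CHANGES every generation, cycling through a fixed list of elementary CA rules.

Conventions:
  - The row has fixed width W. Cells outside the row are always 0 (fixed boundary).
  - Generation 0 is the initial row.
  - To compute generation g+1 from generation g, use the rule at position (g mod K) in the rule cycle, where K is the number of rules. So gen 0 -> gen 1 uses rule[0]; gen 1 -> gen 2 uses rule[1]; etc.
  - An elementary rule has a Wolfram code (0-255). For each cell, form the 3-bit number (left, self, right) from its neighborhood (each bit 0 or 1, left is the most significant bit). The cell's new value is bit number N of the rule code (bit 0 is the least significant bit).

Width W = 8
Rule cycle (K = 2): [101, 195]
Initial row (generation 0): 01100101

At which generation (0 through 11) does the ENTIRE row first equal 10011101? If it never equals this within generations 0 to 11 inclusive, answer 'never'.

Answer: 5

Derivation:
Gen 0: 01100101
Gen 1 (rule 101): 00100111
Gen 2 (rule 195): 11001011
Gen 3 (rule 101): 01001101
Gen 4 (rule 195): 10010100
Gen 5 (rule 101): 10011101
Gen 6 (rule 195): 00101100
Gen 7 (rule 101): 10110101
Gen 8 (rule 195): 00010000
Gen 9 (rule 101): 11010111
Gen 10 (rule 195): 01000011
Gen 11 (rule 101): 01011001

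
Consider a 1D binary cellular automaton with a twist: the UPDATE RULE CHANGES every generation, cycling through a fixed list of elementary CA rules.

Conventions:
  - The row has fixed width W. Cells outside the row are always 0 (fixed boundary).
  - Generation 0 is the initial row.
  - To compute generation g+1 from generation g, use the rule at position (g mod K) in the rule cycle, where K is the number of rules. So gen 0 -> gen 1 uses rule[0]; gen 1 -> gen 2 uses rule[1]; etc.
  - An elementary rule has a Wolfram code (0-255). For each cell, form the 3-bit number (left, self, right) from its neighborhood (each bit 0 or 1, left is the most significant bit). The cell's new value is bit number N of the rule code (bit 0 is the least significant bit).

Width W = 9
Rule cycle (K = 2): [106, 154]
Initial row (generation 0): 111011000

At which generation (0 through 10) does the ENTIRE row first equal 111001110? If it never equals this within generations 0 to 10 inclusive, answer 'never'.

Answer: never

Derivation:
Gen 0: 111011000
Gen 1 (rule 106): 101111000
Gen 2 (rule 154): 001110100
Gen 3 (rule 106): 011011000
Gen 4 (rule 154): 110010100
Gen 5 (rule 106): 110101000
Gen 6 (rule 154): 100000100
Gen 7 (rule 106): 000001000
Gen 8 (rule 154): 000010100
Gen 9 (rule 106): 000101000
Gen 10 (rule 154): 001000100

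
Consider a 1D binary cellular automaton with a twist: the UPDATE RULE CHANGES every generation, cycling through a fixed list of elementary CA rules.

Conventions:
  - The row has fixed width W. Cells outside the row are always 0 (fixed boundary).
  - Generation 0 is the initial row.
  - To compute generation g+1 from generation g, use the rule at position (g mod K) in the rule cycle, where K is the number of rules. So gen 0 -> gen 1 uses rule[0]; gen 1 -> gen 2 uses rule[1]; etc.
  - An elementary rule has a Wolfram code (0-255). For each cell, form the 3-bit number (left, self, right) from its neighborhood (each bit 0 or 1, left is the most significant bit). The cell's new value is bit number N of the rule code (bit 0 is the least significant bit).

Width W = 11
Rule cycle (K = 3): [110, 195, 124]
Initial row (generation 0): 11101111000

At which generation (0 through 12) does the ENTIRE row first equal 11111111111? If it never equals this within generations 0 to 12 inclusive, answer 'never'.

Gen 0: 11101111000
Gen 1 (rule 110): 10111001000
Gen 2 (rule 195): 00011010011
Gen 3 (rule 124): 00011111011
Gen 4 (rule 110): 00110001111
Gen 5 (rule 195): 11010110111
Gen 6 (rule 124): 11111111101
Gen 7 (rule 110): 10000000111
Gen 8 (rule 195): 00111111011
Gen 9 (rule 124): 00100001111
Gen 10 (rule 110): 01100011001
Gen 11 (rule 195): 10101101010
Gen 12 (rule 124): 11111111111

Answer: 12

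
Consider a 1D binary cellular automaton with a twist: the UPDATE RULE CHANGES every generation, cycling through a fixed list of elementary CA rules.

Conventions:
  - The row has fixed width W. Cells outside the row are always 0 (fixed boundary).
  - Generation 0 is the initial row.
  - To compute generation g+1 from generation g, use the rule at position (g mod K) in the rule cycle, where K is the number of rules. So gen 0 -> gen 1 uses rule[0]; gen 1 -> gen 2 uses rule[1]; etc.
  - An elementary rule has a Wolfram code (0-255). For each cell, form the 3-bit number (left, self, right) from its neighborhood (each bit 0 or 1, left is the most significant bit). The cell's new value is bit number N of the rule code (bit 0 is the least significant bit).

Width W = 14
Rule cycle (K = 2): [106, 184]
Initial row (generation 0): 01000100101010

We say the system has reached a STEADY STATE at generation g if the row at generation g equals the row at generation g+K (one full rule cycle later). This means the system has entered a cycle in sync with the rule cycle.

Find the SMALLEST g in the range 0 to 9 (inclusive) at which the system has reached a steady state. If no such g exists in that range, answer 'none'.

Gen 0: 01000100101010
Gen 1 (rule 106): 10001001010100
Gen 2 (rule 184): 01000100101010
Gen 3 (rule 106): 10001001010100
Gen 4 (rule 184): 01000100101010
Gen 5 (rule 106): 10001001010100
Gen 6 (rule 184): 01000100101010
Gen 7 (rule 106): 10001001010100
Gen 8 (rule 184): 01000100101010
Gen 9 (rule 106): 10001001010100
Gen 10 (rule 184): 01000100101010
Gen 11 (rule 106): 10001001010100

Answer: 0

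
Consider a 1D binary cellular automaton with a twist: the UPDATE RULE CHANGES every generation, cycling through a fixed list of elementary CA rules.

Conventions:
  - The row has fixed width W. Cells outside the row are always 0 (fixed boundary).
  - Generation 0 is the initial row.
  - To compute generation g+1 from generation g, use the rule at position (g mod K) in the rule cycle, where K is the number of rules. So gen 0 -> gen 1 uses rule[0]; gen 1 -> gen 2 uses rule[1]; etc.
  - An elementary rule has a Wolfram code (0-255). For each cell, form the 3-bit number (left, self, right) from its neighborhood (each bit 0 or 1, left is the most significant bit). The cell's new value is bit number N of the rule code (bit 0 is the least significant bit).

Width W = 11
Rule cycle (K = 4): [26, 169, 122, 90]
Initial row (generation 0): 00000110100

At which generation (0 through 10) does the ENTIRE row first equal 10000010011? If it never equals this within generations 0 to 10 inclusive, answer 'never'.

Answer: never

Derivation:
Gen 0: 00000110100
Gen 1 (rule 26): 00001100010
Gen 2 (rule 169): 11101001000
Gen 3 (rule 122): 10110110100
Gen 4 (rule 90): 00110110010
Gen 5 (rule 26): 01100101101
Gen 6 (rule 169): 01000011010
Gen 7 (rule 122): 10100111101
Gen 8 (rule 90): 00011100100
Gen 9 (rule 26): 00110011010
Gen 10 (rule 169): 10100010100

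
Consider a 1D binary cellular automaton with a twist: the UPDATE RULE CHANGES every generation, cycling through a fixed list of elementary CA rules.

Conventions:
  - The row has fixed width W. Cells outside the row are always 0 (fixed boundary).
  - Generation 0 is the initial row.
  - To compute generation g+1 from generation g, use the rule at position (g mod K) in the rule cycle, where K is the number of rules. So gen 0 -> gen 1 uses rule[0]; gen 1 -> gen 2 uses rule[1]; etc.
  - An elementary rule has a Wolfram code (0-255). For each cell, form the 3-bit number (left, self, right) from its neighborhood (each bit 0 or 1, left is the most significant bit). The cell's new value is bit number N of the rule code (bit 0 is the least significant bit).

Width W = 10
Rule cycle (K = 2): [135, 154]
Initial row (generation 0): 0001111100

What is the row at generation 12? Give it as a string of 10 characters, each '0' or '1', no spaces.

Answer: 0010010110

Derivation:
Gen 0: 0001111100
Gen 1 (rule 135): 1110111001
Gen 2 (rule 154): 1100110110
Gen 3 (rule 135): 0001000000
Gen 4 (rule 154): 0010100000
Gen 5 (rule 135): 1110101111
Gen 6 (rule 154): 1100001110
Gen 7 (rule 135): 0001110100
Gen 8 (rule 154): 0011100010
Gen 9 (rule 135): 1101001110
Gen 10 (rule 154): 1000111101
Gen 11 (rule 135): 1011011001
Gen 12 (rule 154): 0010010110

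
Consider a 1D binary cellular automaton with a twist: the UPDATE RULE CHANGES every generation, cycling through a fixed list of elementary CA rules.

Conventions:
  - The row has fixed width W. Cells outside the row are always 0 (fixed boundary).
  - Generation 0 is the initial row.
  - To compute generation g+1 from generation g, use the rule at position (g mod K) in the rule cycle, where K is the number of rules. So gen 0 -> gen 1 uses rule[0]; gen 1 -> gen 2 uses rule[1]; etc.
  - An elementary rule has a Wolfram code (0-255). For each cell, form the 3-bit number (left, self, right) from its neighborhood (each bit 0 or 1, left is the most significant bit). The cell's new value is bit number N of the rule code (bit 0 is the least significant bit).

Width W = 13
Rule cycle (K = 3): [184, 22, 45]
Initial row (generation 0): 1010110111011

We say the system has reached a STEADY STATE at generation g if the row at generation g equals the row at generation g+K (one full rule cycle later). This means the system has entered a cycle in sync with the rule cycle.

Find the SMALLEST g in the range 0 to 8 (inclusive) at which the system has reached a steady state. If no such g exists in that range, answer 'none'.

Answer: none

Derivation:
Gen 0: 1010110111011
Gen 1 (rule 184): 0101101110110
Gen 2 (rule 22): 1100000000001
Gen 3 (rule 45): 1001111111101
Gen 4 (rule 184): 0101111111010
Gen 5 (rule 22): 1100000000011
Gen 6 (rule 45): 1001111111010
Gen 7 (rule 184): 0101111110101
Gen 8 (rule 22): 1100000000101
Gen 9 (rule 45): 1001111110111
Gen 10 (rule 184): 0101111101110
Gen 11 (rule 22): 1100000000001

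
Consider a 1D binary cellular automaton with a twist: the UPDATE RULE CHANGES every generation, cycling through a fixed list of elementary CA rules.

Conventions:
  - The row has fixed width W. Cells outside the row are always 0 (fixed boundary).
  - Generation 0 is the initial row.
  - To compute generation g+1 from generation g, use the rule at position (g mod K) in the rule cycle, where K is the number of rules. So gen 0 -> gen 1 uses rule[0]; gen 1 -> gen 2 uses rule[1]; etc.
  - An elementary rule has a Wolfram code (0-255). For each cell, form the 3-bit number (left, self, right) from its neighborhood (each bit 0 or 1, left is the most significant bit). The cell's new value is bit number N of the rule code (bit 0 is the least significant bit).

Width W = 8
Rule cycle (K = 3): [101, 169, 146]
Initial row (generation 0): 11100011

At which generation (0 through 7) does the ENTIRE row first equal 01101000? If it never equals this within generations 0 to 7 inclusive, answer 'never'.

Answer: 3

Derivation:
Gen 0: 11100011
Gen 1 (rule 101): 00101001
Gen 2 (rule 169): 10010000
Gen 3 (rule 146): 01101000
Gen 4 (rule 101): 00111011
Gen 5 (rule 169): 10110110
Gen 6 (rule 146): 00000001
Gen 7 (rule 101): 11111101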